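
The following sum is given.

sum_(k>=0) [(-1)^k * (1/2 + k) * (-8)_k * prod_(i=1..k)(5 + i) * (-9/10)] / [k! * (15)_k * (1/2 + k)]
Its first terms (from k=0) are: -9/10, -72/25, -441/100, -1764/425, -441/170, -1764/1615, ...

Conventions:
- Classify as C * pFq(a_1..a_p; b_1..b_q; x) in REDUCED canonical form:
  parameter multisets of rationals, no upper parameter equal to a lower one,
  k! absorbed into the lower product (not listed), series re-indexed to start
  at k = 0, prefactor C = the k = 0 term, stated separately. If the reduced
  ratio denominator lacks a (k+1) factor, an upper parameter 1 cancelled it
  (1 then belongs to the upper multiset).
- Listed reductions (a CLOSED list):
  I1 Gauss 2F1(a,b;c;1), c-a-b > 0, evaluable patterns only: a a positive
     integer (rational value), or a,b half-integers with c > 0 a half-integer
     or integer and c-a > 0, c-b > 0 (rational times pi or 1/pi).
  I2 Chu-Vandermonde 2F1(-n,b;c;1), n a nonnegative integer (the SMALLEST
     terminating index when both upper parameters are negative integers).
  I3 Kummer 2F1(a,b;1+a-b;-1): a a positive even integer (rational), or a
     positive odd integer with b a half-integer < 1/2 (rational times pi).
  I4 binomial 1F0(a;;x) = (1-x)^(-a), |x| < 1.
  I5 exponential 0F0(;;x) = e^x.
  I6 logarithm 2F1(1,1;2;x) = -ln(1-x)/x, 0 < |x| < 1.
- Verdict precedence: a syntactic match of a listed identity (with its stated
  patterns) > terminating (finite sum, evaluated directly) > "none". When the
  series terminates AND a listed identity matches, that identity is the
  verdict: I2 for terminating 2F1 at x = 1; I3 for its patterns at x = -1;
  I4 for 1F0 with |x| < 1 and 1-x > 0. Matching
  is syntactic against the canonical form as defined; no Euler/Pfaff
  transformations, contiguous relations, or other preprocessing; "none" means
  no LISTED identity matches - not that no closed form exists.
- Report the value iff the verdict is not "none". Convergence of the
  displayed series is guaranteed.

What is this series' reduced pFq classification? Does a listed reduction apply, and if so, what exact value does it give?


This is -9/10 * 2F1(-8, 6; 15; -1) in reduced canonical form. Verdict at x = -1: Kummer (I3) matches (x = -1; c = 15 equals 1+a-b for upper {-8, 6}: listed pattern). Sum: -819/50.

The tell: t_0 = -9/10 here, and the running product (C = -9/10, x = -1) telescopes to a rising factorial.
Ratio: r(k) = (-1) * (k-8) (k+6) / [(k+15) (k+1)] - poly over poly, x = (-1) from leading terms; C = -9/10 at k = 0.


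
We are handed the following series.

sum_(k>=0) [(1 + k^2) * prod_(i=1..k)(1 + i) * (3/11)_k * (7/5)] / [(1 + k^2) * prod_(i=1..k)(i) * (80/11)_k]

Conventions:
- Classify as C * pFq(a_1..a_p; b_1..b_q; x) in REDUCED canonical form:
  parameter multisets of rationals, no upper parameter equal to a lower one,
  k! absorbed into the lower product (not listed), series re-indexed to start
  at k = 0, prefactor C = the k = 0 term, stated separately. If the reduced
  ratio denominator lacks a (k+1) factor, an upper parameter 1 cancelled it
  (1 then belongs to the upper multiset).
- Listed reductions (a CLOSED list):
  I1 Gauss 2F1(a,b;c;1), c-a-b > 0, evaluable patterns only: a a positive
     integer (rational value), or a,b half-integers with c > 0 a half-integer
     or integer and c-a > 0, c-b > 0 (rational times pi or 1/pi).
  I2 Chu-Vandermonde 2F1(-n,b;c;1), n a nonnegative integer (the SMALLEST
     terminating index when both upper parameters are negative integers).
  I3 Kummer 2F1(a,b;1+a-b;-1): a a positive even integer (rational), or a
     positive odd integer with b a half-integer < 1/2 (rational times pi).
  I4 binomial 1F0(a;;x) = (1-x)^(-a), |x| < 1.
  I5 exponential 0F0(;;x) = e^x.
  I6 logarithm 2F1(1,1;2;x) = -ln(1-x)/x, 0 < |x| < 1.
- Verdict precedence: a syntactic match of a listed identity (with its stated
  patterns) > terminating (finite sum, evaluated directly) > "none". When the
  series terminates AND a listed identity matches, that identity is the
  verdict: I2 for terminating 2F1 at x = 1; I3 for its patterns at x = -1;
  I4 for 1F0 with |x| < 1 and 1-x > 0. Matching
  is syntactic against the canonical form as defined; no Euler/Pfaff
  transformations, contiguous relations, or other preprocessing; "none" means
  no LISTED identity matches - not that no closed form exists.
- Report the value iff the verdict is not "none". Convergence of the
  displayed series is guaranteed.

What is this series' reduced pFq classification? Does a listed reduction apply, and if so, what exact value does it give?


Prefactor 7/5, argument 1: 2F1 with upper {3/11, 2} over lower {80/11}. Verdict at x = 1: the Gauss summation I1 matches (x = 1: the Gamma ratio telescopes since c-a-b = 5 > 0 and a = 2 in Z>0). Value: 4669/3025.

The tell: t_0 = 7/5 here, and the running product (prefactor 7/5) telescopes to a rising factorial.
Consecutive-term ratio: r(k) = 1 * (k+3/11) (k+2) / [(k+80/11) (k+1)] - rational in k, leading ratio 1; with t_0 = 7/5, classification follows.


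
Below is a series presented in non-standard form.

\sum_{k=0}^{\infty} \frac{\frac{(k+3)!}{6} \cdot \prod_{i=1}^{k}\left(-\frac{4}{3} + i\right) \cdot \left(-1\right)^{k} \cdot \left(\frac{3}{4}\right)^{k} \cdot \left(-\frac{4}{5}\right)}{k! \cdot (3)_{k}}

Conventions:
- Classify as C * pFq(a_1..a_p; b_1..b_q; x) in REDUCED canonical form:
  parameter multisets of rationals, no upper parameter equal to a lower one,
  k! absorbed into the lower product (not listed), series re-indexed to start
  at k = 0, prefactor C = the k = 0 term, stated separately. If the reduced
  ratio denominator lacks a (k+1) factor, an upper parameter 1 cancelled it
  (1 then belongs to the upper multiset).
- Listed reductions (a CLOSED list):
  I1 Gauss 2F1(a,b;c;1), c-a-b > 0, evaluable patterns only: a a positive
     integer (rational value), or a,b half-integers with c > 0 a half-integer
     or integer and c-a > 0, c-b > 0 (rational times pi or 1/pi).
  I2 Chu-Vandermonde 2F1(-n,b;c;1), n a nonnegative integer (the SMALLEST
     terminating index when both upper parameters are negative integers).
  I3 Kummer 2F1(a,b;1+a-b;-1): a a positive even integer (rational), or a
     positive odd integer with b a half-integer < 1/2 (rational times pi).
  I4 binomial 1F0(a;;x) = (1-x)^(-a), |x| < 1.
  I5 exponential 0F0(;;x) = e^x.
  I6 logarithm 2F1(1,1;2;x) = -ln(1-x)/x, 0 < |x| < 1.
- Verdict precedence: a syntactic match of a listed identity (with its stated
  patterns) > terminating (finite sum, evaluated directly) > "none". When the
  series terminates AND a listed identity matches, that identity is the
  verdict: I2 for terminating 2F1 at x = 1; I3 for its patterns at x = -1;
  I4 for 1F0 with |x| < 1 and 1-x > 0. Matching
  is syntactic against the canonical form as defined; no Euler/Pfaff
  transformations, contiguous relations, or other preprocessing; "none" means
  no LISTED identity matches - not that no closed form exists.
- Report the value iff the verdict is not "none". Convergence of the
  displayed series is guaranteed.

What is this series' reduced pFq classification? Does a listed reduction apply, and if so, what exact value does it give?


Canonical form: C = -\frac{4}{5} times 2F1 with upper {-\frac{1}{3}, 4}, lower {3}, x = -\frac{3}{4}. Verdict: none (x = -\frac{3}{4}): each listed identity misses the multisets {-\frac{1}{3}, 4} ; {3}.

Structural cue: from the first term -\frac{4}{5}: the factorial ratio (C = -4/5) (k+a-1)!/(a-1)! is a rising factorial (a)_k.
Consecutive-term ratio: r(k) = -\frac{3}{4} * (k-\frac{1}{3}) (k+4) / [(k+3) (k+1)] - poly over poly, x = -\frac{3}{4} from leading terms; C = -\frac{4}{5} at k = 0.


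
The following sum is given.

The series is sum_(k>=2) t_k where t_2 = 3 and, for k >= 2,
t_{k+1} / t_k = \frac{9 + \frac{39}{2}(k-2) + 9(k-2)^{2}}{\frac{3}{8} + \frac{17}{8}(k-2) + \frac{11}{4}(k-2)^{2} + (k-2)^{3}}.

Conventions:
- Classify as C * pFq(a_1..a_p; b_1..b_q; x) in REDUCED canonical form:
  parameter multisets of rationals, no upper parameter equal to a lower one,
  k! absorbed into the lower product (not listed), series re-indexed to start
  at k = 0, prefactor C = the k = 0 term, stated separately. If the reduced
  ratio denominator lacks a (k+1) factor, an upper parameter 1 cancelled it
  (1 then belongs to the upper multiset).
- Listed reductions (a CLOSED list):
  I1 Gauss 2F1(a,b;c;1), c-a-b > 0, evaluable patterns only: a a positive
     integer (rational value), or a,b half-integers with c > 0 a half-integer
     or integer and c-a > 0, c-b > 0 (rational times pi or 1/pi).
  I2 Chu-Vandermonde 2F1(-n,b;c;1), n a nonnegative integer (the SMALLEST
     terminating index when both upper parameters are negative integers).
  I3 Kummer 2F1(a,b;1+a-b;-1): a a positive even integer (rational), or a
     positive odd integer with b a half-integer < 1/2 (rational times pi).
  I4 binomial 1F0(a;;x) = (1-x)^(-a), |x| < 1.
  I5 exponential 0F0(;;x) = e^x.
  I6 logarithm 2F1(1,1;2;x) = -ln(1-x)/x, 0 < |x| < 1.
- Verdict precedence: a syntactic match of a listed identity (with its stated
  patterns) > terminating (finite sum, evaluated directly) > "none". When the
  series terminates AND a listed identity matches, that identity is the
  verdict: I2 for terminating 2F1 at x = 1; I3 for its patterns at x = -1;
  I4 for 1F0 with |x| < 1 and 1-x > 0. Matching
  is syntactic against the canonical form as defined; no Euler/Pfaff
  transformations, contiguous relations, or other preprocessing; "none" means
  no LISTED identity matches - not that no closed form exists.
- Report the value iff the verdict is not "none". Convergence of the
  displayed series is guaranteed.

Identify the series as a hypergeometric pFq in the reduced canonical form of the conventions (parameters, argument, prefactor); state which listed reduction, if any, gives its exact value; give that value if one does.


Reduced: x = 9, 1F1, upper = {\frac{2}{3}}, lower = {\frac{1}{4}}, C = 3. Verdict: none. Every listed pattern misses the 1F1 form at 9, upper {\frac{2}{3}}.

First insight: t_0 being 3, cancel k + 3/2 from the displayed ratio first; then prefactor 3.
Consecutive-term ratio: r(k) = 9 * (k+\frac{2}{3}) / [(k+\frac{1}{4}) (k+1)] - poly over poly, x = 9 from leading terms; C = 3 at k = 0.


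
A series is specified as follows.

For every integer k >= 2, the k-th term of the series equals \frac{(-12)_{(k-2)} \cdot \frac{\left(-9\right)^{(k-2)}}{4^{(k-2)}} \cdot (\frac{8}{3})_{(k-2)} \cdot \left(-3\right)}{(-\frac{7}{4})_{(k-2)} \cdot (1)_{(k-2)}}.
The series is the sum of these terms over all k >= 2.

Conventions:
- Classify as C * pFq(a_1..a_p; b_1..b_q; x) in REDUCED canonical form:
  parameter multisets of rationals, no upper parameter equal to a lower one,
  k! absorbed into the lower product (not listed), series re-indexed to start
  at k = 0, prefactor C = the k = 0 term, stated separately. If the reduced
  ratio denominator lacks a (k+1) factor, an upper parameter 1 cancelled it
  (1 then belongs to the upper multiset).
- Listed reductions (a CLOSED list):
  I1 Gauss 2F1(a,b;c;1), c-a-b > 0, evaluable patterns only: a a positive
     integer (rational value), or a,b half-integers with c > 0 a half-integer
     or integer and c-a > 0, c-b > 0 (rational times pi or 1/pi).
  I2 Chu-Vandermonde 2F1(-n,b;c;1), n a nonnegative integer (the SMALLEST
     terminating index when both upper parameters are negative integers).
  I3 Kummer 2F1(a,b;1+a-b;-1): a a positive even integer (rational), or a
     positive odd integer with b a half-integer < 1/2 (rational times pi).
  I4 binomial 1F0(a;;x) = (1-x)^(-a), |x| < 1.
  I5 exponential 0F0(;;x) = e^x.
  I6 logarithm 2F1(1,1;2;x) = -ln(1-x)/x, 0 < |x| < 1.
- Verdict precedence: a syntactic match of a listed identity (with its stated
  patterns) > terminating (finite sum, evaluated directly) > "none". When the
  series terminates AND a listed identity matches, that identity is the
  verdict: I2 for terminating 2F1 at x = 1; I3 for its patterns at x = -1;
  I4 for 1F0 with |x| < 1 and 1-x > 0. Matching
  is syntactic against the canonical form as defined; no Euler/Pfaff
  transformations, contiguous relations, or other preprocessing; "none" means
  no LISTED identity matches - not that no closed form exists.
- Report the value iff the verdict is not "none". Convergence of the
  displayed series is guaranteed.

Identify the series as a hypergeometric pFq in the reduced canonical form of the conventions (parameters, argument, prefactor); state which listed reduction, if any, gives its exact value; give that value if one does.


The tell: from the first term -3: (1)_k (prefactor -3) is k! itself.
Adjacent-term ratio: r(k) = -\frac{9}{4} * (k-12) (k+\frac{8}{3}) / [(k-\frac{7}{4}) (k+1)] ; factor over Q: parameters, x = -\frac{9}{4}, and C = -3.

At argument -\frac{9}{4}: a 2F1 with upper {-12, \frac{8}{3}}, lower {-\frac{7}{4}}, scaled by C = -3. Verdict: terminating - upper -12 stops the sum at k = 12; the 13 terms are added exactly. Exact value: -\frac{50836503227043}{481}.


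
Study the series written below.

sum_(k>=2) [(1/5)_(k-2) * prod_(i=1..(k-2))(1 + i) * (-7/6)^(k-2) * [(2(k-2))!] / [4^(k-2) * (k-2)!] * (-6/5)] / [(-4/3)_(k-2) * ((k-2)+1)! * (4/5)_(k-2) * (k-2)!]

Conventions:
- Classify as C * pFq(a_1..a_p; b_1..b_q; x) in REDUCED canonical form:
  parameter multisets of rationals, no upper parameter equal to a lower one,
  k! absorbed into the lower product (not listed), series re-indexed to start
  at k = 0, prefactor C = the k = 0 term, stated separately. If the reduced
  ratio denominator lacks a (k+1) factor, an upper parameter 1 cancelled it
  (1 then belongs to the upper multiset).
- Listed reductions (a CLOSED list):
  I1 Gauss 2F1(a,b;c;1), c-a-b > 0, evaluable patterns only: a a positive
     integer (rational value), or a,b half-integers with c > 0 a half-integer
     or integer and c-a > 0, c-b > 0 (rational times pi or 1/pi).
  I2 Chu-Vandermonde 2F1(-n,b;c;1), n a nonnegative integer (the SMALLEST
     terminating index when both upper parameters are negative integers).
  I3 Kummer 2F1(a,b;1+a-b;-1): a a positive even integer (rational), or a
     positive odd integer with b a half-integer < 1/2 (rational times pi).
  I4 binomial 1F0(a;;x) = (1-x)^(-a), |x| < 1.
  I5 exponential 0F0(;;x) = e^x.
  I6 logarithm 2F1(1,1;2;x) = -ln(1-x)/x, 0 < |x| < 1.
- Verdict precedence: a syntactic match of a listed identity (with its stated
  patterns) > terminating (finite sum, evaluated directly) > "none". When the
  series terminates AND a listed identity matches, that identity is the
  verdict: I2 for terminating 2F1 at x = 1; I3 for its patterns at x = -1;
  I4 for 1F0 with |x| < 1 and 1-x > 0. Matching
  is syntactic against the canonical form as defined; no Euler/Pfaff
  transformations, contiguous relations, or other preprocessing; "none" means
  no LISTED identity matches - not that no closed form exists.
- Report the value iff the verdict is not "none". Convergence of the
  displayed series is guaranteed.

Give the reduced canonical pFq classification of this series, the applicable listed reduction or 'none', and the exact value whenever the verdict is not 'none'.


Classification (C = -6/5): 2F2 with upper {1/5, 1/2}, lower {-4/3, 4/5}, argument x = -7/6. Verdict: none. Every listed pattern misses the 2F2 form at -7/6, upper {1/5, 1/2}.

Key observation: t_0 being -6/5, the denominator's factorial ratio (prefactor -6/5) is a lower Pochhammer.
Adjacent-term ratio: r(k) = (-7/6) * (k+1/5) (k+1/2) / [(k-4/3) (k+4/5) (k+1)] - rational in k. x = (-7/6); t_0 = -6/5; negate the roots.


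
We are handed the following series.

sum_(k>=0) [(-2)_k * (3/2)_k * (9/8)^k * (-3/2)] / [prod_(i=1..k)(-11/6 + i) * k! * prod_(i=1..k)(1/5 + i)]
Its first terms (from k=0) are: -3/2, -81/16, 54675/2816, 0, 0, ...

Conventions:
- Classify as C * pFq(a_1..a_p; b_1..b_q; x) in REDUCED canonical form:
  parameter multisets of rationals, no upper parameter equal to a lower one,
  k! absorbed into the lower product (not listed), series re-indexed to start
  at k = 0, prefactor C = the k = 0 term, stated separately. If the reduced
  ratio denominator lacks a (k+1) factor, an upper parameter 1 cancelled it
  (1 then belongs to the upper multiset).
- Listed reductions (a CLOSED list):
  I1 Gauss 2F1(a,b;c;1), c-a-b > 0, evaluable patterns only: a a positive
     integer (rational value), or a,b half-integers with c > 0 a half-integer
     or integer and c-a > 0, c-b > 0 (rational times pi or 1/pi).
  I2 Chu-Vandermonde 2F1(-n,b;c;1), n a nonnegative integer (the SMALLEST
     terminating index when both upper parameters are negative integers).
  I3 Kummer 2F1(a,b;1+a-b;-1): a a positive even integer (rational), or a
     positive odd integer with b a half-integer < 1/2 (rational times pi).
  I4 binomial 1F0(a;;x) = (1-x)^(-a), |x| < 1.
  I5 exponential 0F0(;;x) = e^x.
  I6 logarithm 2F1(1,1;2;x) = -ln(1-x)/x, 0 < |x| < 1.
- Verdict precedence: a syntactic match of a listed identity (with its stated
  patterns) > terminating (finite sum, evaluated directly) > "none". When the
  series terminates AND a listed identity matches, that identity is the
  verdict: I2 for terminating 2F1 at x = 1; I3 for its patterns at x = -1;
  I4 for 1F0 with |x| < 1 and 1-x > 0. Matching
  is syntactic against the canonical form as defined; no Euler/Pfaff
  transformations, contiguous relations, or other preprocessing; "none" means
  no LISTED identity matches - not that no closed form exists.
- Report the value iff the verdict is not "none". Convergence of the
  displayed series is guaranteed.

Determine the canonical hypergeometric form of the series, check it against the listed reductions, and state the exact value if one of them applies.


Reduced: x = 9/8, 2F2, upper = {-2, 3/2}, lower = {-5/6, 6/5}, C = -3/2. Verdict: terminating - upper parameter -2 makes this a finite sum (last index 2), evaluated exactly. Value: 36195/2816.

Key step: from the first term -3/2: the lower running product (prefactor -3/2) is a rising factorial.
Term ratio: r(k) = (9/8) * (k-2) (k+3/2) / [(k-5/6) (k+6/5) (k+1)] - poly over poly, x = (9/8) from leading terms; C = -3/2 at k = 0.


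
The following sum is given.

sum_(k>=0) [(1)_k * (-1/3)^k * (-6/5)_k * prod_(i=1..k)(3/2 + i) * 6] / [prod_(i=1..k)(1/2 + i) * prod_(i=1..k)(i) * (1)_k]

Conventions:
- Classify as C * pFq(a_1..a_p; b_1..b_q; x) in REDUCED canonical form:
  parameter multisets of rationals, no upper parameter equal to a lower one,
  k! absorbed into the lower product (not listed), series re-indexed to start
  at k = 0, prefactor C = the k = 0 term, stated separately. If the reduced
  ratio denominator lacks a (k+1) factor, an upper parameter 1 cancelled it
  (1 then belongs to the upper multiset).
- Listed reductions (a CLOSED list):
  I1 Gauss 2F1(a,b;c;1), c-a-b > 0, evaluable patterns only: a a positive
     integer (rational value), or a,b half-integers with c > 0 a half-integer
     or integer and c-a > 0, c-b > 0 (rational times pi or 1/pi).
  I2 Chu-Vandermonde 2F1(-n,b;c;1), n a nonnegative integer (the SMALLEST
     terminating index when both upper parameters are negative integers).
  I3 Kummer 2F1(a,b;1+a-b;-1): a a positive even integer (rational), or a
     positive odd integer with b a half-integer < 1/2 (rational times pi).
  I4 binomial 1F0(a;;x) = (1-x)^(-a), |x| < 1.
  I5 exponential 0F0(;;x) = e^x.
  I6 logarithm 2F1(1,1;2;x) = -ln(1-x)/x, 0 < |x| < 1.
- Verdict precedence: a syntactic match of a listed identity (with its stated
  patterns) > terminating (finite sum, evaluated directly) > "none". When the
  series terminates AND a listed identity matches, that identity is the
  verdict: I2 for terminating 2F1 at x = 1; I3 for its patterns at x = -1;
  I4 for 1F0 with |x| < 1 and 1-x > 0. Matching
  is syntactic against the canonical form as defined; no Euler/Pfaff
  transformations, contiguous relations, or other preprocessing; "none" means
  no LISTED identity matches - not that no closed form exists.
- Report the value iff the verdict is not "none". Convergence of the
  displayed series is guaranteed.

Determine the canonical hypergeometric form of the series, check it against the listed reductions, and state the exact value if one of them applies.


At argument -1/3: a 2F1 with upper {-6/5, 5/2}, lower {3/2}, scaled by C = 6. Verdict: none (x = -1/3): each listed identity misses the multisets {-6/5, 5/2} ; {3/2}.

Structural cue: x = (-1/3) and the running product (C = 6) telescopes to a rising factorial.
Consecutive-term ratio: r(k) = (-1/3) * (k-6/5) (k+5/2) / [(k+3/2) (k+1)] - rational; roots negated = parameters, x = (-1/3), C = 6.


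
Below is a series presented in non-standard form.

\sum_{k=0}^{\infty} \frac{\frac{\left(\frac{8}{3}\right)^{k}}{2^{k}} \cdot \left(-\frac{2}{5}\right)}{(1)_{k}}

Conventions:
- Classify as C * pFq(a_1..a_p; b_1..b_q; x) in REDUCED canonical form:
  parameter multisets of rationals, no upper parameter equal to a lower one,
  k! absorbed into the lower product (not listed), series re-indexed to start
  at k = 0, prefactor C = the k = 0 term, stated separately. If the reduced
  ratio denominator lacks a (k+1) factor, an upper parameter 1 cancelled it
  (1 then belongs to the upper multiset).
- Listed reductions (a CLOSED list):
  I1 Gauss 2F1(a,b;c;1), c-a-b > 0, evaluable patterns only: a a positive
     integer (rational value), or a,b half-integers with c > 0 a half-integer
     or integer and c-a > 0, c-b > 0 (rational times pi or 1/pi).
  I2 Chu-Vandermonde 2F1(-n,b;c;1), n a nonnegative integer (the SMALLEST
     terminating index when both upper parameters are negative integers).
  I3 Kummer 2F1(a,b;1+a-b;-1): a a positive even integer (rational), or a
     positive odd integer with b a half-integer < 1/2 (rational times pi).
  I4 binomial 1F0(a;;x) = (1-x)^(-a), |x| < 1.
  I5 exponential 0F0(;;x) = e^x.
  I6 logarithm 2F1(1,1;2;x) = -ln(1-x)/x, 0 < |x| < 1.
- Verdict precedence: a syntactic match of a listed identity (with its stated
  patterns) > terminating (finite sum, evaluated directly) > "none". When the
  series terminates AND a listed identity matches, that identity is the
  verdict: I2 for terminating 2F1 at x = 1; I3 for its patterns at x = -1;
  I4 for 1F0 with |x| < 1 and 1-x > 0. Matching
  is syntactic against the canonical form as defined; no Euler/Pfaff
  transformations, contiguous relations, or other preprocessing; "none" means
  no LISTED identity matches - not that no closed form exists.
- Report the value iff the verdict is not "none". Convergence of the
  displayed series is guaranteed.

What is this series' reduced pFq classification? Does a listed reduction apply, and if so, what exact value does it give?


Classification (C = -\frac{2}{5}): 0F0 with upper {-}, lower {-}, argument x = \frac{4}{3}. Verdict: this is exponential (I5) (the 0F0 exponential series at x = \frac{4}{3}). Value: \left(-\frac{2}{5}\right) \cdot e^{\frac{4}{3}}.

Key observation: x = \frac{4}{3} and (1)_k (C = -2/5) is k! itself.
Consecutive-term ratio: r(k) = \frac{4}{3} * 1 / [(k+1)] - poly over poly, x = \frac{4}{3} from leading terms; C = -\frac{2}{5} at k = 0.


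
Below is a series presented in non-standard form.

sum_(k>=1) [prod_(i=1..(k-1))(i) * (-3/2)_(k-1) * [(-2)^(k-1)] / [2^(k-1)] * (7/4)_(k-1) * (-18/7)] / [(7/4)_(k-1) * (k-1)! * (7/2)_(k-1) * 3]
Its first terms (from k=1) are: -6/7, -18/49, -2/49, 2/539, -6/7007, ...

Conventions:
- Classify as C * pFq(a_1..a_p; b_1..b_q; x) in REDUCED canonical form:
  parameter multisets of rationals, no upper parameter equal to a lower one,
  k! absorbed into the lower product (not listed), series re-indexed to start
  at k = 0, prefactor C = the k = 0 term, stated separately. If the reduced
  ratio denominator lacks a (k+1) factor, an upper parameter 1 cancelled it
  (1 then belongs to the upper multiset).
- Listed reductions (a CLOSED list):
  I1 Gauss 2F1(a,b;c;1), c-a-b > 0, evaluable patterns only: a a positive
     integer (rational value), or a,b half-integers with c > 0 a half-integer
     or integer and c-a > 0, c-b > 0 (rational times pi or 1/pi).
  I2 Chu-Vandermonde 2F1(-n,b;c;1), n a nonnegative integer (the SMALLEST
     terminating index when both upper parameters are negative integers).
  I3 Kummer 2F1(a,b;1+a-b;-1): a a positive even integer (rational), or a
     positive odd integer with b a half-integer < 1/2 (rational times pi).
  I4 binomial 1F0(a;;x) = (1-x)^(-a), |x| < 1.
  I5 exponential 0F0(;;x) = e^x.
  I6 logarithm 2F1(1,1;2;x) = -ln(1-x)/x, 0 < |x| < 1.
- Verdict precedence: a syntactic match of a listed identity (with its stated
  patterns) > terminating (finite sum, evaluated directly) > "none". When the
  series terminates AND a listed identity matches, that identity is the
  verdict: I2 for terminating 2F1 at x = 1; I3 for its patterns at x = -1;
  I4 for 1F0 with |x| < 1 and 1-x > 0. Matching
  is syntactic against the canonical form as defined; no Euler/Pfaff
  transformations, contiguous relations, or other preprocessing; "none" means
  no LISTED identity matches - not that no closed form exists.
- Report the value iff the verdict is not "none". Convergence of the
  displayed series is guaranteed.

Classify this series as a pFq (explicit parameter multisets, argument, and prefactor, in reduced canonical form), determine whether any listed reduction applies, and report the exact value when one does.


With C = -6/7: the canonical form is 2F1(-3/2, 1; 7/2; -1). Verdict: this is the Kummer evaluation I3 (x = -1; c = 7/2 equals 1+a-b for upper {-3/2, 1}: listed pattern). Exact value: (-45/112) * pi.

The tell: t_0 being -6/7, the constant factors (C = -6/7) combine into one prefactor.
Consecutive-term ratio: r(k) = (-1) * (k-3/2) (k+1) / [(k+7/2) (k+1)] - rational; roots negated = parameters, x = (-1), C = -6/7.


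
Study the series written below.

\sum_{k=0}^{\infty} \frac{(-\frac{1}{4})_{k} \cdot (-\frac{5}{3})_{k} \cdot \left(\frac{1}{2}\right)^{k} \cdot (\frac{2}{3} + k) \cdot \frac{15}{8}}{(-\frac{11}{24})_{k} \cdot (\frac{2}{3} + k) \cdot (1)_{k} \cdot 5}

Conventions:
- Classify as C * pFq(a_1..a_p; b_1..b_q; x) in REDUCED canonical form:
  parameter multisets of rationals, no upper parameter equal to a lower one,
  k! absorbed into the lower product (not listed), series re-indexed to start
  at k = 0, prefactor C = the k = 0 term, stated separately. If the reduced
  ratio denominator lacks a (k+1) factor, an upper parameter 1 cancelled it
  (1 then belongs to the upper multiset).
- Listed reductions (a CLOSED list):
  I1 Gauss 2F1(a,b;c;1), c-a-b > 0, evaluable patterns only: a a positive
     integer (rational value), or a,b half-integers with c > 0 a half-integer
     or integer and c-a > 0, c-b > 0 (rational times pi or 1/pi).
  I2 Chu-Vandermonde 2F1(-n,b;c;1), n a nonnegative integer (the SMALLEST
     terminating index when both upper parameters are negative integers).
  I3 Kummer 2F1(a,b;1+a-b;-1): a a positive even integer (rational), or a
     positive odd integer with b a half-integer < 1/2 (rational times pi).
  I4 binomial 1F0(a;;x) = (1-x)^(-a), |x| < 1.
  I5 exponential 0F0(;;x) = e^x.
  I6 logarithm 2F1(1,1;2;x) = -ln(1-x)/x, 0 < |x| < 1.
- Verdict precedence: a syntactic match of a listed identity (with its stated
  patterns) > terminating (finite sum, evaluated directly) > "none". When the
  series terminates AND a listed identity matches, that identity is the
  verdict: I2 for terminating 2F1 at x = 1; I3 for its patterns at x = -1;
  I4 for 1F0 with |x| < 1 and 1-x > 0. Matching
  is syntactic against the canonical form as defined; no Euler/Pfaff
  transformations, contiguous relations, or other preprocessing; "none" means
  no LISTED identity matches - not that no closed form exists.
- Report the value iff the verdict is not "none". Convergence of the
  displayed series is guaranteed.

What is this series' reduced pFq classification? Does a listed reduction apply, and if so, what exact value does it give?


At argument \frac{1}{2}: a 2F1 with upper {-\frac{5}{3}, -\frac{1}{4}}, lower {-\frac{11}{24}}, scaled by C = \frac{3}{8}. Verdict: none - at argument \frac{1}{2} the multisets {-\frac{5}{3}, -\frac{1}{4}} ; {-\frac{11}{24}} match no listed identity.

First insight: x = \frac{1}{2} and (1)_k (C = 3/8, x = 1/2) is k! itself.
Step ratio: r(k) = \frac{1}{2} * (k-\frac{5}{3}) (k-\frac{1}{4}) / [(k-\frac{11}{24}) (k+1)] - poly over poly, x = \frac{1}{2} from leading terms; C = \frac{3}{8} at k = 0.


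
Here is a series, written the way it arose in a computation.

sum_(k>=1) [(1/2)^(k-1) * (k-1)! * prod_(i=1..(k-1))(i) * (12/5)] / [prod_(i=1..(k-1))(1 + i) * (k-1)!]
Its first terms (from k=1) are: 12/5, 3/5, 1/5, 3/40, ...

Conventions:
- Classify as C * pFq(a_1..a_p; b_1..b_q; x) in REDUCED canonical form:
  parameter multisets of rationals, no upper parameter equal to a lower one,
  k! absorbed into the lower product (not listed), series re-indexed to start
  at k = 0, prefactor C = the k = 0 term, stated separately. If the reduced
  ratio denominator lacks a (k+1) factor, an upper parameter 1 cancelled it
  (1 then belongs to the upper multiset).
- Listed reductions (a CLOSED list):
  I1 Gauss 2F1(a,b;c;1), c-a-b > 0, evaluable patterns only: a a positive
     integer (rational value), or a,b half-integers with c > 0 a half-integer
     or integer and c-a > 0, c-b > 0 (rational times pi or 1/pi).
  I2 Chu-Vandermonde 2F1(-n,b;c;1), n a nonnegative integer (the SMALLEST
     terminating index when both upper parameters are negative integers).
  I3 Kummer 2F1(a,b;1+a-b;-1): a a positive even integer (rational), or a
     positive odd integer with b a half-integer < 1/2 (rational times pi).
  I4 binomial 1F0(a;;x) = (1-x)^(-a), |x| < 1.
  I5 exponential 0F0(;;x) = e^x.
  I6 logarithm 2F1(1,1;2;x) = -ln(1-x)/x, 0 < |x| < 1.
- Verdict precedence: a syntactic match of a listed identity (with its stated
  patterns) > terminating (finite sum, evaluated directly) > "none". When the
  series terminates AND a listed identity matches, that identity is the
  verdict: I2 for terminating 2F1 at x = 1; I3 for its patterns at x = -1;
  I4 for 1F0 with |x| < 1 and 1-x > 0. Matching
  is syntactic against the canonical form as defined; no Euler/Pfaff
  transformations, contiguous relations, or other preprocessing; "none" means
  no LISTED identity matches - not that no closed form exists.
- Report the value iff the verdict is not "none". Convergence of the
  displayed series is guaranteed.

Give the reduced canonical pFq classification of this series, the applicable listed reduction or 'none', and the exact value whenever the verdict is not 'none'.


First insight: x = (1/2) and the running product (prefactor 12/5) telescopes to a rising factorial.
Adjacent-term ratio: r(k) = (1/2) * (k+1) (k+1) / [(k+2) (k+1)] - poly over poly, x = (1/2) from leading terms; C = 12/5 at k = 0.

x = 1/2 here; the reduced form reads 2F1, upper {1, 1}, lower {2}, C = 12/5. Verdict: the I6 logarithm reduction applies (the logarithm: parameters (1,1;2), x = 1/2). Sum: (-24/5) * ln(1/2).


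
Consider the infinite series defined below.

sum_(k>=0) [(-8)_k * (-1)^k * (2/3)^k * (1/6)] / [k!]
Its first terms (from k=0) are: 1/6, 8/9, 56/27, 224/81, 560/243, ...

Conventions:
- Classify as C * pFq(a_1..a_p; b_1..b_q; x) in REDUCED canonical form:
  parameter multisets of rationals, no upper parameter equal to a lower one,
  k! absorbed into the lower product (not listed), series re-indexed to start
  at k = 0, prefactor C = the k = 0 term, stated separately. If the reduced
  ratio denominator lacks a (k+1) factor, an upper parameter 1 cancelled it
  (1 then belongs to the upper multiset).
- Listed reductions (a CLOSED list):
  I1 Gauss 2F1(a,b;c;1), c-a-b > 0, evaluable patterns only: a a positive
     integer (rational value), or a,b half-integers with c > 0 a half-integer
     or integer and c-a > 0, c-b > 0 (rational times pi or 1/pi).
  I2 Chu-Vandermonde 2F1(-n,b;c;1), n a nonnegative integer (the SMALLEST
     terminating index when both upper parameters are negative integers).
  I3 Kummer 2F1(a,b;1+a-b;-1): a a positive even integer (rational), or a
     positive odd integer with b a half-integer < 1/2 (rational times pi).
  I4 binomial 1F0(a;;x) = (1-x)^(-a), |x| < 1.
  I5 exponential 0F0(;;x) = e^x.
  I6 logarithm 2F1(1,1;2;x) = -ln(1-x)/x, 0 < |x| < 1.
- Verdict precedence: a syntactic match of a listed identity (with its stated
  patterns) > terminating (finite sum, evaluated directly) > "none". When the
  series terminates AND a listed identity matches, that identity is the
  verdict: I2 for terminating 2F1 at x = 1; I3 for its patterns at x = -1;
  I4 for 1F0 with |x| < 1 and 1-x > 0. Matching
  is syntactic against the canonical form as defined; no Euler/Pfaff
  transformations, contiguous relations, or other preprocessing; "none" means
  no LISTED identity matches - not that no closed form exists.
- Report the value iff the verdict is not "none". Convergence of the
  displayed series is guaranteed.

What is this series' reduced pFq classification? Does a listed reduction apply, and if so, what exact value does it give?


Canonical form: C = 1/6 times 1F0 with upper {-8}, lower {-}, x = -2/3. Verdict: binomial (I4) fires (the 1F0 binomial series: exponent 8, x = -2/3). Its exact value is 390625/39366.

Key step: t_0 = 1/6 here, and the (-1)^k factor (prefactor 1/6) folds into the argument's sign.
Term ratio: r(k) = (-2/3) * (k-8) / [(k+1)] - rational in k. x = (-2/3); t_0 = 1/6; negate the roots.


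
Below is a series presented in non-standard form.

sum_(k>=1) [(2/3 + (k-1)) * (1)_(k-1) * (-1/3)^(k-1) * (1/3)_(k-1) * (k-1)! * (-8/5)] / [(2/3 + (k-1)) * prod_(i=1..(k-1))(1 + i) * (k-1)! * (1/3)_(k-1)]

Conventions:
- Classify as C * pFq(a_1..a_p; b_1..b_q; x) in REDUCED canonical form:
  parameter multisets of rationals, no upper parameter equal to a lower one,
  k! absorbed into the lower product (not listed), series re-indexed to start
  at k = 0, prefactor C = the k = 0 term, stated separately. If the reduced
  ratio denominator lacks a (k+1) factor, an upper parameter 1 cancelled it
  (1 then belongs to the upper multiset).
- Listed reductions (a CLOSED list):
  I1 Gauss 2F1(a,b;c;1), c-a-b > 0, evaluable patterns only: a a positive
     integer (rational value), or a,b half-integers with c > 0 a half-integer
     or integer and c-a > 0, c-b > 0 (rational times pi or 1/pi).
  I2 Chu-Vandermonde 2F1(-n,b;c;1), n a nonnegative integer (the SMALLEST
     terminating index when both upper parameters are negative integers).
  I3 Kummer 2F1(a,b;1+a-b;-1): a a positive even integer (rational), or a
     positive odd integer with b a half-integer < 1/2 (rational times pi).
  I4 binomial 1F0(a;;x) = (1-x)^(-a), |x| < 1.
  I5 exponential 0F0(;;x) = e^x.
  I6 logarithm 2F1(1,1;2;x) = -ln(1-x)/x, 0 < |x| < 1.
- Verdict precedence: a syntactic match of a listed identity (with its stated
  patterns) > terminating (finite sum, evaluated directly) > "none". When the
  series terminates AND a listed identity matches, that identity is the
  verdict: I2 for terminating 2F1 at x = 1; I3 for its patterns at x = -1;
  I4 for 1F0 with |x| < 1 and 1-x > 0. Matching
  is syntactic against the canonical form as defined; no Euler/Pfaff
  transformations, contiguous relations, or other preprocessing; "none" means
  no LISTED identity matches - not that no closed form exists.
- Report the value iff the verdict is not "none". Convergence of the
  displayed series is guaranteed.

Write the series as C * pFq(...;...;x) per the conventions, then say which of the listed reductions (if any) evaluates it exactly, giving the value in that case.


x = -1/3 here; the reduced form reads 2F1, upper {1, 1}, lower {2}, C = -8/5. Verdict: logarithm (I6) matches (the logarithm: parameters (1,1;2), x = -1/3). Exact value: (-24/5) * ln(4/3).

Key step: t_0 = -8/5 here, and the lower running product (C = -8/5) is a rising factorial.
Term ratio: r(k) = (-1/3) * (k+1) (k+1) / [(k+2) (k+1)] - rational in k. x = (-1/3); t_0 = -8/5; negate the roots.


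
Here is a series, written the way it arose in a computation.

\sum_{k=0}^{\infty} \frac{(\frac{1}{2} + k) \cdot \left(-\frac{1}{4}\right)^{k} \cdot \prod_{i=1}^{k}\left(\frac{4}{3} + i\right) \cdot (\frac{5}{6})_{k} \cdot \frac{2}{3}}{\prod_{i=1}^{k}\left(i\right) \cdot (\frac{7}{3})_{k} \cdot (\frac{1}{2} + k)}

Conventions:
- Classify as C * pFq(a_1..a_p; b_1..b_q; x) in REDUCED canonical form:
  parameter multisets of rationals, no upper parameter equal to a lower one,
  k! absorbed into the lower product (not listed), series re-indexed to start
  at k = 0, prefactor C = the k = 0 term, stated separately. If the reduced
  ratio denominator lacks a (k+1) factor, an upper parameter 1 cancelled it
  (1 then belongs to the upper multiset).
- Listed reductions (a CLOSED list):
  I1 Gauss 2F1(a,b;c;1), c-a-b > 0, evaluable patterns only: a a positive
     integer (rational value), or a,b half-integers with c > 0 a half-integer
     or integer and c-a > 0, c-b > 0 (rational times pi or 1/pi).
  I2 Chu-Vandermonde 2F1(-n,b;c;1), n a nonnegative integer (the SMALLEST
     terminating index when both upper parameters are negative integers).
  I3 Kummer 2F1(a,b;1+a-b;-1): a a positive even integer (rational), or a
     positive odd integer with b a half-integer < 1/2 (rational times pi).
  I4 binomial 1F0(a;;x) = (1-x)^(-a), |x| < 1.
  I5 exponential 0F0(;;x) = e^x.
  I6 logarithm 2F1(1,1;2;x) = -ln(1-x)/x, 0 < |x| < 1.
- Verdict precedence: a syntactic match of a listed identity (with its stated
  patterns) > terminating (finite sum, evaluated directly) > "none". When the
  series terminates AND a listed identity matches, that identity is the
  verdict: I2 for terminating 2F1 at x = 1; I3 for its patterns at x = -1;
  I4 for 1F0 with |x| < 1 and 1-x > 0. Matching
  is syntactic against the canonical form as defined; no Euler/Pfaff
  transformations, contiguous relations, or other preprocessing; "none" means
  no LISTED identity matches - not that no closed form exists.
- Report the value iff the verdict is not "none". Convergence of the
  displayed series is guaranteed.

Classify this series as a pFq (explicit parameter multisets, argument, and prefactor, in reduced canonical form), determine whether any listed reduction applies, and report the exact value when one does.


Canonical form: C = \frac{2}{3} times 1F0 with upper {\frac{5}{6}}, lower {-}, x = -\frac{1}{4}. Verdict: binomial (I4) applies (the 1F0 binomial series: exponent -5/6, x = -\frac{1}{4}). Hence: \frac{2}{3} \cdot \left(\frac{5}{4}\right)^{-\frac{5}{6}}.

Structural cue: with t_0 = \frac{2}{3}, the running product (C = 2/3) telescopes to a rising factorial.
Term ratio: r(k) = -\frac{1}{4} * (k+\frac{5}{6}) / [(k+1)] - poly over poly, x = -\frac{1}{4} from leading terms; C = \frac{2}{3} at k = 0.


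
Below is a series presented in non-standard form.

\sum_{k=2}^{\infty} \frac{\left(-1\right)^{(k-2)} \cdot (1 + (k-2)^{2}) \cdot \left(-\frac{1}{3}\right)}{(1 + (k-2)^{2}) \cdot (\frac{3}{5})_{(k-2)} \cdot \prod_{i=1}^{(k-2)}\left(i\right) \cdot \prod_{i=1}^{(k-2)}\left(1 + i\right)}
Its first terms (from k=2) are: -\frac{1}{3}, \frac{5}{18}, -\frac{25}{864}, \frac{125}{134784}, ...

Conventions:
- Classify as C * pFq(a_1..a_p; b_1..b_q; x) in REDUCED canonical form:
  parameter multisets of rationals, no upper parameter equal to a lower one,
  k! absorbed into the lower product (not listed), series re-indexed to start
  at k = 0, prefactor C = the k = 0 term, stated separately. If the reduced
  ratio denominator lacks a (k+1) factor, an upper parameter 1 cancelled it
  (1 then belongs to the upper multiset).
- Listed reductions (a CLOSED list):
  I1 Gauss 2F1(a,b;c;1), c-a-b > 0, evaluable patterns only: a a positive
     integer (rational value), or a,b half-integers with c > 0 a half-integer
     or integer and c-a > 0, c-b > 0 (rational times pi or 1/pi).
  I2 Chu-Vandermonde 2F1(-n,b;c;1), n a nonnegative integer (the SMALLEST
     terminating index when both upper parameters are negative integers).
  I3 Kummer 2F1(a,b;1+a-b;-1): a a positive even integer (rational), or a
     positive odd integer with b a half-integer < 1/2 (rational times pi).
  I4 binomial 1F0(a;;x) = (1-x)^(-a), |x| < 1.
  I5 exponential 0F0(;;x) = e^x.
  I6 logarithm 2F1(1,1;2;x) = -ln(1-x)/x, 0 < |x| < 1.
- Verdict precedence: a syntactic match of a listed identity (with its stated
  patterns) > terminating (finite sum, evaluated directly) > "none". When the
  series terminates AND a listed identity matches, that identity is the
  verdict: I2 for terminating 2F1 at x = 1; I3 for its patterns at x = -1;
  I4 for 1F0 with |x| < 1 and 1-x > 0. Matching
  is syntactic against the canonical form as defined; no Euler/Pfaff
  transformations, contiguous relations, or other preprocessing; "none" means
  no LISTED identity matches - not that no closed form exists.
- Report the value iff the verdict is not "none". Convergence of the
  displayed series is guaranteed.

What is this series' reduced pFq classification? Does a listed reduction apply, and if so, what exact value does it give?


The tell: with t_0 = -\frac{1}{3}, the lower running product (C = -1/3, x = -1) is a rising factorial.
Adjacent-term ratio: r(k) = -1 * 1 / [(k+\frac{3}{5}) (k+2) (k+1)] - poly over poly, x = -1 from leading terms; C = -\frac{1}{3} at k = 0.

Prefactor -\frac{1}{3}, argument -1: 0F2 with upper {-} over lower {\frac{3}{5}, 2}. Verdict: none. Every listed pattern misses the 0F2 form at -1, upper {-}.
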